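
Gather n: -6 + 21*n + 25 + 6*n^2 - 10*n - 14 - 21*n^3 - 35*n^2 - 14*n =-21*n^3 - 29*n^2 - 3*n + 5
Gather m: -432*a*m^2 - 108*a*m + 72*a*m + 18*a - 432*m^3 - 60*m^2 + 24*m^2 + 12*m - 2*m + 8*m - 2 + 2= 18*a - 432*m^3 + m^2*(-432*a - 36) + m*(18 - 36*a)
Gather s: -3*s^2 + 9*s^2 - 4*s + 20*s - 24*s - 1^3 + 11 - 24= 6*s^2 - 8*s - 14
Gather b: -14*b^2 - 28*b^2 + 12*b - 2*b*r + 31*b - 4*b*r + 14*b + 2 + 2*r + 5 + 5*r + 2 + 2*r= -42*b^2 + b*(57 - 6*r) + 9*r + 9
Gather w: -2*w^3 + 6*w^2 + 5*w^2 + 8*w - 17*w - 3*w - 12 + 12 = -2*w^3 + 11*w^2 - 12*w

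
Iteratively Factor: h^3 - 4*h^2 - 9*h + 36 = (h + 3)*(h^2 - 7*h + 12) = (h - 4)*(h + 3)*(h - 3)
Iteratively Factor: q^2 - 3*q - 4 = (q + 1)*(q - 4)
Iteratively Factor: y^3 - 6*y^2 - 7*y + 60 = (y + 3)*(y^2 - 9*y + 20) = (y - 5)*(y + 3)*(y - 4)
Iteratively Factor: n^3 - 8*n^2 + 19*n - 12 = (n - 4)*(n^2 - 4*n + 3) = (n - 4)*(n - 3)*(n - 1)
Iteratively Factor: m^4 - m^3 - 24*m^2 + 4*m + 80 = (m + 2)*(m^3 - 3*m^2 - 18*m + 40) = (m + 2)*(m + 4)*(m^2 - 7*m + 10) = (m - 2)*(m + 2)*(m + 4)*(m - 5)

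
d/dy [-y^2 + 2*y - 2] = 2 - 2*y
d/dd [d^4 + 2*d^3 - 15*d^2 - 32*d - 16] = 4*d^3 + 6*d^2 - 30*d - 32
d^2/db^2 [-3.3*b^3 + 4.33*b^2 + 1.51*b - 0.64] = 8.66 - 19.8*b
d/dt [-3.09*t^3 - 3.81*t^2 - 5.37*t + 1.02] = -9.27*t^2 - 7.62*t - 5.37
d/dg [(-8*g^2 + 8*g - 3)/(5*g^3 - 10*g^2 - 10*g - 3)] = (40*g^4 - 80*g^3 + 205*g^2 - 12*g - 54)/(25*g^6 - 100*g^5 + 170*g^3 + 160*g^2 + 60*g + 9)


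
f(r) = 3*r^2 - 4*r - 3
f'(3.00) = 14.00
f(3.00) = 12.00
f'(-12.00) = -76.00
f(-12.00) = 477.00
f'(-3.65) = -25.90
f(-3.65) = 51.57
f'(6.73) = 36.38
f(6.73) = 105.96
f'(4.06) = 20.36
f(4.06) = 30.21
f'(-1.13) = -10.78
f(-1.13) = 5.35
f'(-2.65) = -19.90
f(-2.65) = 28.67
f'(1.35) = 4.10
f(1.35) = -2.93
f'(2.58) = 11.48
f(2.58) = 6.65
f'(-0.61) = -7.66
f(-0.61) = 0.56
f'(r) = 6*r - 4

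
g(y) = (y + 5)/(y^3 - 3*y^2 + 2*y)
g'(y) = (y + 5)*(-3*y^2 + 6*y - 2)/(y^3 - 3*y^2 + 2*y)^2 + 1/(y^3 - 3*y^2 + 2*y) = (y*(y^2 - 3*y + 2) - (y + 5)*(3*y^2 - 6*y + 2))/(y^2*(y^2 - 3*y + 2)^2)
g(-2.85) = -0.04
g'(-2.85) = -0.05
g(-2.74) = -0.05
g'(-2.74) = -0.06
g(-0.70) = -1.34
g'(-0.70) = -3.51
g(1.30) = -23.08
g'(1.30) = 58.04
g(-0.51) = -2.32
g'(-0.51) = -7.54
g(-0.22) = -8.02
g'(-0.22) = -48.33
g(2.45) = 4.66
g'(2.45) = -14.85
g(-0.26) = -6.40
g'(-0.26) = -33.89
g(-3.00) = -0.03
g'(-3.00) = -0.04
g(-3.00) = -0.03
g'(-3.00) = -0.04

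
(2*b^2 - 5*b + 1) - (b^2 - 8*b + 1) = b^2 + 3*b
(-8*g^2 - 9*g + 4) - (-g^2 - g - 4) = -7*g^2 - 8*g + 8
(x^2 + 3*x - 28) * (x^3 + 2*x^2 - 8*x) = x^5 + 5*x^4 - 30*x^3 - 80*x^2 + 224*x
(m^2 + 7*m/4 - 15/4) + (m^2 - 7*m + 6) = 2*m^2 - 21*m/4 + 9/4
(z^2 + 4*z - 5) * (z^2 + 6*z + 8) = z^4 + 10*z^3 + 27*z^2 + 2*z - 40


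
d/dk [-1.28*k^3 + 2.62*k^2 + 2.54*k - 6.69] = -3.84*k^2 + 5.24*k + 2.54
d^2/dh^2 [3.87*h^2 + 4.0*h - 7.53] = 7.74000000000000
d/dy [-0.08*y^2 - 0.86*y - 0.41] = -0.16*y - 0.86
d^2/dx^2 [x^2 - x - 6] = 2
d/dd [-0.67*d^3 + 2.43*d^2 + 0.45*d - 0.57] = -2.01*d^2 + 4.86*d + 0.45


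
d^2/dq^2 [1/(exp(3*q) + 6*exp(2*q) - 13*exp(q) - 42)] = ((-9*exp(2*q) - 24*exp(q) + 13)*(exp(3*q) + 6*exp(2*q) - 13*exp(q) - 42) + 2*(3*exp(2*q) + 12*exp(q) - 13)^2*exp(q))*exp(q)/(exp(3*q) + 6*exp(2*q) - 13*exp(q) - 42)^3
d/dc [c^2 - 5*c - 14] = 2*c - 5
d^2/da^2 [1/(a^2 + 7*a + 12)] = 2*(-a^2 - 7*a + (2*a + 7)^2 - 12)/(a^2 + 7*a + 12)^3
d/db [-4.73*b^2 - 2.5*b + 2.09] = -9.46*b - 2.5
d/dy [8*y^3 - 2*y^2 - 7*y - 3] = 24*y^2 - 4*y - 7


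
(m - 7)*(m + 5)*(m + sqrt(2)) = m^3 - 2*m^2 + sqrt(2)*m^2 - 35*m - 2*sqrt(2)*m - 35*sqrt(2)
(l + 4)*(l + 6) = l^2 + 10*l + 24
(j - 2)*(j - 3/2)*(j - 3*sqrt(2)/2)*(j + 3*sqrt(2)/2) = j^4 - 7*j^3/2 - 3*j^2/2 + 63*j/4 - 27/2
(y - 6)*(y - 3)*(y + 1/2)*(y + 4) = y^4 - 9*y^3/2 - 41*y^2/2 + 63*y + 36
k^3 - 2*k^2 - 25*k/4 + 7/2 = (k - 7/2)*(k - 1/2)*(k + 2)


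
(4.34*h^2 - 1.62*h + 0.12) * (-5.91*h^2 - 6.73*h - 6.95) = -25.6494*h^4 - 19.634*h^3 - 19.9696*h^2 + 10.4514*h - 0.834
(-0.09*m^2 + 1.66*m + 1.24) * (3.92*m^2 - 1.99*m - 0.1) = -0.3528*m^4 + 6.6863*m^3 + 1.5664*m^2 - 2.6336*m - 0.124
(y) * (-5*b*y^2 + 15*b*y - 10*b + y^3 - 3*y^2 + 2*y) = -5*b*y^3 + 15*b*y^2 - 10*b*y + y^4 - 3*y^3 + 2*y^2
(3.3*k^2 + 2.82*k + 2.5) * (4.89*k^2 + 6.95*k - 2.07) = 16.137*k^4 + 36.7248*k^3 + 24.993*k^2 + 11.5376*k - 5.175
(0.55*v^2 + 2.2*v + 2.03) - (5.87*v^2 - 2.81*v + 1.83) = -5.32*v^2 + 5.01*v + 0.2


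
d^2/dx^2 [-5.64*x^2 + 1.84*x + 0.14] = -11.2800000000000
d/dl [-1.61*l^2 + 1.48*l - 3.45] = 1.48 - 3.22*l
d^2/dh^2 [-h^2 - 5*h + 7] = -2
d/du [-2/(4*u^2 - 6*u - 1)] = 4*(4*u - 3)/(-4*u^2 + 6*u + 1)^2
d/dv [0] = 0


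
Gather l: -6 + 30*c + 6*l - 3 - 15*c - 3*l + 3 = 15*c + 3*l - 6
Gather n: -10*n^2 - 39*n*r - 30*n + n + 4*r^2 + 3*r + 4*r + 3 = -10*n^2 + n*(-39*r - 29) + 4*r^2 + 7*r + 3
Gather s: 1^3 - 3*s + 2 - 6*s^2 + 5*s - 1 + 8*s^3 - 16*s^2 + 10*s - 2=8*s^3 - 22*s^2 + 12*s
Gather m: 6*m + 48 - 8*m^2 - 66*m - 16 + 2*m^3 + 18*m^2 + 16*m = 2*m^3 + 10*m^2 - 44*m + 32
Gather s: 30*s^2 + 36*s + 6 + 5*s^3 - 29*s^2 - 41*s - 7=5*s^3 + s^2 - 5*s - 1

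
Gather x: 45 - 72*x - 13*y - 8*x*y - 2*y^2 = x*(-8*y - 72) - 2*y^2 - 13*y + 45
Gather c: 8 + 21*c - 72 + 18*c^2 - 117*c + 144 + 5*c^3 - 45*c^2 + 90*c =5*c^3 - 27*c^2 - 6*c + 80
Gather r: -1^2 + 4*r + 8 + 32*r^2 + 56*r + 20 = 32*r^2 + 60*r + 27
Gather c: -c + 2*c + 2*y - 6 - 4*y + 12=c - 2*y + 6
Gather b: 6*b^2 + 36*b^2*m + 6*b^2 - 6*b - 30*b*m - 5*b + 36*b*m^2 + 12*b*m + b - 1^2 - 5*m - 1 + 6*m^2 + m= b^2*(36*m + 12) + b*(36*m^2 - 18*m - 10) + 6*m^2 - 4*m - 2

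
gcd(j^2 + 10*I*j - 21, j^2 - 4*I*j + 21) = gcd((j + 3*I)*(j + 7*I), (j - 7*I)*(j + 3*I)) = j + 3*I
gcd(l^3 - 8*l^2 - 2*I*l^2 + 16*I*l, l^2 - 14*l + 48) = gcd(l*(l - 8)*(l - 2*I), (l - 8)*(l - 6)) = l - 8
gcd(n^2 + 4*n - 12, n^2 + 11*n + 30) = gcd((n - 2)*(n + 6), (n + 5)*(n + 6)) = n + 6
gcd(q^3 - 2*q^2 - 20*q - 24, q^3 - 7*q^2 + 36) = q^2 - 4*q - 12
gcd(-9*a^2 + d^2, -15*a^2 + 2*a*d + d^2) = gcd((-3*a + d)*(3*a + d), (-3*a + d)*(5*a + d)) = 3*a - d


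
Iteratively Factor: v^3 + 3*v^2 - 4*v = (v)*(v^2 + 3*v - 4) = v*(v - 1)*(v + 4)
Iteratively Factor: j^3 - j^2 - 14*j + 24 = (j + 4)*(j^2 - 5*j + 6) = (j - 3)*(j + 4)*(j - 2)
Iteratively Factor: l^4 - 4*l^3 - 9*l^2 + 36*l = (l + 3)*(l^3 - 7*l^2 + 12*l) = (l - 3)*(l + 3)*(l^2 - 4*l) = (l - 4)*(l - 3)*(l + 3)*(l)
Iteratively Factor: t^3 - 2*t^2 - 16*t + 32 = (t - 4)*(t^2 + 2*t - 8) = (t - 4)*(t + 4)*(t - 2)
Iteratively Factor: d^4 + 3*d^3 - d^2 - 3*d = (d)*(d^3 + 3*d^2 - d - 3) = d*(d + 3)*(d^2 - 1) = d*(d + 1)*(d + 3)*(d - 1)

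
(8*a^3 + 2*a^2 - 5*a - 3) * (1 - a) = -8*a^4 + 6*a^3 + 7*a^2 - 2*a - 3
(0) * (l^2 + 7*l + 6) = 0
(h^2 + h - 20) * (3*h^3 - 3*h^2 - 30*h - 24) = 3*h^5 - 93*h^3 + 6*h^2 + 576*h + 480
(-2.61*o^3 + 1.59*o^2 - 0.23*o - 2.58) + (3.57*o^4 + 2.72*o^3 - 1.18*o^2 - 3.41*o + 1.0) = 3.57*o^4 + 0.11*o^3 + 0.41*o^2 - 3.64*o - 1.58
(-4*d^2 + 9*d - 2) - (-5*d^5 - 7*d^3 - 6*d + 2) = 5*d^5 + 7*d^3 - 4*d^2 + 15*d - 4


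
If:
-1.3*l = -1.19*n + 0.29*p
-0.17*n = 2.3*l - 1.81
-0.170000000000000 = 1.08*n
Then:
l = 0.80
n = -0.16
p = -4.23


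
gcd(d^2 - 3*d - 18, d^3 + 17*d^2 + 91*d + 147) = d + 3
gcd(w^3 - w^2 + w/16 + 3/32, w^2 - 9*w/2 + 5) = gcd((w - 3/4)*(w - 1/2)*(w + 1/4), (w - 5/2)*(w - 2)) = 1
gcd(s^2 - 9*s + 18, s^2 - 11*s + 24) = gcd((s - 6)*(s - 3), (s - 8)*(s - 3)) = s - 3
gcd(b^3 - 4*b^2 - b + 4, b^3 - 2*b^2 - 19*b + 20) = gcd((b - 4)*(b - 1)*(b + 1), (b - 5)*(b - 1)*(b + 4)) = b - 1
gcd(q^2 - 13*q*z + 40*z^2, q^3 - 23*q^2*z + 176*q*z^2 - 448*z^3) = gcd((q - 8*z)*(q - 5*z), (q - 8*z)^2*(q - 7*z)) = -q + 8*z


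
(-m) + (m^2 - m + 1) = m^2 - 2*m + 1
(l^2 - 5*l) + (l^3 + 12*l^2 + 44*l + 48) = l^3 + 13*l^2 + 39*l + 48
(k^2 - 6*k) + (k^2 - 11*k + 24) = 2*k^2 - 17*k + 24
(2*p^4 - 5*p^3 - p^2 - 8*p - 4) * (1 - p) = -2*p^5 + 7*p^4 - 4*p^3 + 7*p^2 - 4*p - 4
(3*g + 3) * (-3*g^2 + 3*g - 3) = -9*g^3 - 9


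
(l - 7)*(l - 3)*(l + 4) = l^3 - 6*l^2 - 19*l + 84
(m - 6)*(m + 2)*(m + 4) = m^3 - 28*m - 48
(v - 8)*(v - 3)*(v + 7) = v^3 - 4*v^2 - 53*v + 168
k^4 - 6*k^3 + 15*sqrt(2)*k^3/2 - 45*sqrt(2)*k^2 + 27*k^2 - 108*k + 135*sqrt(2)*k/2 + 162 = (k - 3)^2*(k + 3*sqrt(2)/2)*(k + 6*sqrt(2))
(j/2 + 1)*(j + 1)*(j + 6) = j^3/2 + 9*j^2/2 + 10*j + 6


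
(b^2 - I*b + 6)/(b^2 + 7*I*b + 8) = (b^2 - I*b + 6)/(b^2 + 7*I*b + 8)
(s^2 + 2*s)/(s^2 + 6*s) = (s + 2)/(s + 6)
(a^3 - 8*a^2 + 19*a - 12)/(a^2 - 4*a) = a - 4 + 3/a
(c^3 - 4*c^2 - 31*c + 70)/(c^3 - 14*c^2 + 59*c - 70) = (c + 5)/(c - 5)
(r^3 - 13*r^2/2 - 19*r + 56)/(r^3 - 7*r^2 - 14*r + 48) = (r + 7/2)/(r + 3)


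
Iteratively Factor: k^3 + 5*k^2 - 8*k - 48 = (k + 4)*(k^2 + k - 12) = (k - 3)*(k + 4)*(k + 4)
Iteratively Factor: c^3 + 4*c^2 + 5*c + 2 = (c + 1)*(c^2 + 3*c + 2) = (c + 1)^2*(c + 2)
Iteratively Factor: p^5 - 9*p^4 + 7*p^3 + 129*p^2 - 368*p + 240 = (p - 3)*(p^4 - 6*p^3 - 11*p^2 + 96*p - 80) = (p - 3)*(p + 4)*(p^3 - 10*p^2 + 29*p - 20) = (p - 5)*(p - 3)*(p + 4)*(p^2 - 5*p + 4) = (p - 5)*(p - 3)*(p - 1)*(p + 4)*(p - 4)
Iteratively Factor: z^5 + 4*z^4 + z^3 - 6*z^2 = (z + 2)*(z^4 + 2*z^3 - 3*z^2) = (z - 1)*(z + 2)*(z^3 + 3*z^2) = z*(z - 1)*(z + 2)*(z^2 + 3*z) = z^2*(z - 1)*(z + 2)*(z + 3)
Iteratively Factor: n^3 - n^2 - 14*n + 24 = (n + 4)*(n^2 - 5*n + 6) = (n - 2)*(n + 4)*(n - 3)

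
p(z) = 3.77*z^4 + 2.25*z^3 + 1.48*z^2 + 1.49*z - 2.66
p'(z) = 15.08*z^3 + 6.75*z^2 + 2.96*z + 1.49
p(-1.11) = 0.16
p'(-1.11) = -14.10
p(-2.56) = 127.40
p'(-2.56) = -214.85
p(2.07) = 95.94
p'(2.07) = 170.30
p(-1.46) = 8.45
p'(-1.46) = -35.37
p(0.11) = -2.47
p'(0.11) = 1.92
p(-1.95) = 37.89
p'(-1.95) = -90.43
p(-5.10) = 2280.25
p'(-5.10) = -1838.42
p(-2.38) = 92.81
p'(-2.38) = -170.62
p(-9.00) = 23198.53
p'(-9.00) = -10471.72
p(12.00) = 82291.06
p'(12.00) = 27067.25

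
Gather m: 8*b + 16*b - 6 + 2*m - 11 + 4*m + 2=24*b + 6*m - 15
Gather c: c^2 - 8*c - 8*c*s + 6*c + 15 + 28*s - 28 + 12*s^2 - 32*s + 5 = c^2 + c*(-8*s - 2) + 12*s^2 - 4*s - 8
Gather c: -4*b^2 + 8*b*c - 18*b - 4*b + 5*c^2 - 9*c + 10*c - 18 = -4*b^2 - 22*b + 5*c^2 + c*(8*b + 1) - 18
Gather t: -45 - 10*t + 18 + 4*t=-6*t - 27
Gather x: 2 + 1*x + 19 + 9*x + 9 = 10*x + 30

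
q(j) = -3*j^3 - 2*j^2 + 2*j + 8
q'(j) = -9*j^2 - 4*j + 2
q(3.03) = -87.76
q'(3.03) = -92.75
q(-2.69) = 46.54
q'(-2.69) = -52.36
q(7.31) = -1256.11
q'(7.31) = -508.16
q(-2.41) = 33.56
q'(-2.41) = -40.63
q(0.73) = 7.23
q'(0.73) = -5.72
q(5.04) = -416.80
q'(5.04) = -246.77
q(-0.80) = 6.66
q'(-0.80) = -0.56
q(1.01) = 4.89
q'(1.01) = -11.22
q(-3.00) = 65.00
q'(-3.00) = -67.00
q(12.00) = -5440.00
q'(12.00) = -1342.00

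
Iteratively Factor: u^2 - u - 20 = (u + 4)*(u - 5)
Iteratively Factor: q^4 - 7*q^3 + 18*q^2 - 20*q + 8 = (q - 2)*(q^3 - 5*q^2 + 8*q - 4) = (q - 2)^2*(q^2 - 3*q + 2) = (q - 2)^3*(q - 1)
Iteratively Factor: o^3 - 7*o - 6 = (o + 1)*(o^2 - o - 6) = (o + 1)*(o + 2)*(o - 3)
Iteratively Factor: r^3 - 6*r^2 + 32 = (r - 4)*(r^2 - 2*r - 8) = (r - 4)^2*(r + 2)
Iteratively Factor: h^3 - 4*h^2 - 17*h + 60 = (h - 5)*(h^2 + h - 12) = (h - 5)*(h - 3)*(h + 4)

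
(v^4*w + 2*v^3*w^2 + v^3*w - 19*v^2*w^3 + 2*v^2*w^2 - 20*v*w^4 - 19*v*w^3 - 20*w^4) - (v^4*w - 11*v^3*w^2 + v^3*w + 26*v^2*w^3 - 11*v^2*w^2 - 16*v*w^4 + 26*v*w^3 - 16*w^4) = 13*v^3*w^2 - 45*v^2*w^3 + 13*v^2*w^2 - 4*v*w^4 - 45*v*w^3 - 4*w^4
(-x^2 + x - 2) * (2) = -2*x^2 + 2*x - 4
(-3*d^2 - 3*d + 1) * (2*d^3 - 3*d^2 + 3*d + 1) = -6*d^5 + 3*d^4 + 2*d^3 - 15*d^2 + 1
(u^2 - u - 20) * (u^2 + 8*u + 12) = u^4 + 7*u^3 - 16*u^2 - 172*u - 240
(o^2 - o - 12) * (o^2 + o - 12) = o^4 - 25*o^2 + 144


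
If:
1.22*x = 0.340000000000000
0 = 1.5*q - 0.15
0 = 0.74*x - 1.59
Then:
No Solution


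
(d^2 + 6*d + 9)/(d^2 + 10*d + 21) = (d + 3)/(d + 7)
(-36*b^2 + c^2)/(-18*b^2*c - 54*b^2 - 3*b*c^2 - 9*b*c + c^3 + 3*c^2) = (6*b + c)/(3*b*c + 9*b + c^2 + 3*c)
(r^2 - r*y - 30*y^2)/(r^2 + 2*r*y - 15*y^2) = (-r + 6*y)/(-r + 3*y)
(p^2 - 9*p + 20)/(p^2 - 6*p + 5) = (p - 4)/(p - 1)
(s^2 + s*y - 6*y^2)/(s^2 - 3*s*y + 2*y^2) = (-s - 3*y)/(-s + y)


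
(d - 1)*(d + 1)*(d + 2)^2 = d^4 + 4*d^3 + 3*d^2 - 4*d - 4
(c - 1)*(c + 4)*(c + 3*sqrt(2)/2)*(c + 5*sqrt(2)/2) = c^4 + 3*c^3 + 4*sqrt(2)*c^3 + 7*c^2/2 + 12*sqrt(2)*c^2 - 16*sqrt(2)*c + 45*c/2 - 30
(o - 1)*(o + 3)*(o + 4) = o^3 + 6*o^2 + 5*o - 12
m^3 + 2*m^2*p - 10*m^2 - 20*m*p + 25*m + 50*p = (m - 5)^2*(m + 2*p)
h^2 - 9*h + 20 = (h - 5)*(h - 4)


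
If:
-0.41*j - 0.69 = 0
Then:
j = -1.68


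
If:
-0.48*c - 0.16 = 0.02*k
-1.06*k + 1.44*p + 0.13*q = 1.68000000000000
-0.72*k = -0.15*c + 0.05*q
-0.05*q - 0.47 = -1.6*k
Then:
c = -0.34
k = 0.18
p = 1.63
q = -3.62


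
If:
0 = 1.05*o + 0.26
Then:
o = -0.25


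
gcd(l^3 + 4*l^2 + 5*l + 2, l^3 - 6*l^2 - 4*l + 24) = l + 2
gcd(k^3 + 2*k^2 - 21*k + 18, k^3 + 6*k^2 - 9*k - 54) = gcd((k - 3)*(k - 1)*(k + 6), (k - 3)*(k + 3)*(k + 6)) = k^2 + 3*k - 18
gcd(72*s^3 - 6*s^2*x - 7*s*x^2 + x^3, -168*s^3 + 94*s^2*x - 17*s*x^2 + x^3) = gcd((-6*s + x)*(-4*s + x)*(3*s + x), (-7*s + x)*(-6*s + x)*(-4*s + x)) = 24*s^2 - 10*s*x + x^2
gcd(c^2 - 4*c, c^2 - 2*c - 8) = c - 4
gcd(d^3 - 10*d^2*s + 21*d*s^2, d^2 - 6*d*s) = d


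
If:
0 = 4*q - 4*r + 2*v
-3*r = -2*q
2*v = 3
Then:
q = -9/4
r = -3/2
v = 3/2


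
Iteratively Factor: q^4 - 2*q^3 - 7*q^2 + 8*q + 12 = (q + 2)*(q^3 - 4*q^2 + q + 6) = (q - 3)*(q + 2)*(q^2 - q - 2) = (q - 3)*(q - 2)*(q + 2)*(q + 1)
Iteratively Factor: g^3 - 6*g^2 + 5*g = (g)*(g^2 - 6*g + 5) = g*(g - 1)*(g - 5)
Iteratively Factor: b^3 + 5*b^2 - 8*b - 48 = (b - 3)*(b^2 + 8*b + 16) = (b - 3)*(b + 4)*(b + 4)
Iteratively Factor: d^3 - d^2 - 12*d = (d)*(d^2 - d - 12) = d*(d - 4)*(d + 3)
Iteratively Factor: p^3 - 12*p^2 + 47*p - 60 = (p - 3)*(p^2 - 9*p + 20) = (p - 5)*(p - 3)*(p - 4)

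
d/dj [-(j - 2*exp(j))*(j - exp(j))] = 3*j*exp(j) - 2*j - 4*exp(2*j) + 3*exp(j)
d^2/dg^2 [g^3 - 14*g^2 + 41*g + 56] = 6*g - 28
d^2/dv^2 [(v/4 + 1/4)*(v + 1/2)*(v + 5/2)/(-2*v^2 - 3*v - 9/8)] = 4*(v + 6)/(256*v^4 + 768*v^3 + 864*v^2 + 432*v + 81)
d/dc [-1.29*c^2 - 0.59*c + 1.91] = -2.58*c - 0.59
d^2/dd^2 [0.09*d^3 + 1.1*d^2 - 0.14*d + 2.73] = 0.54*d + 2.2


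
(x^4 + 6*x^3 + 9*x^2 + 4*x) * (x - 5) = x^5 + x^4 - 21*x^3 - 41*x^2 - 20*x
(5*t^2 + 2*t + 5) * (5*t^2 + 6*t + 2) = 25*t^4 + 40*t^3 + 47*t^2 + 34*t + 10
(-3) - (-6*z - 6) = 6*z + 3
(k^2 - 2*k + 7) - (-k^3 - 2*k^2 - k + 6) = k^3 + 3*k^2 - k + 1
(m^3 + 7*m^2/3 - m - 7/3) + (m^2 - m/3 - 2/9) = m^3 + 10*m^2/3 - 4*m/3 - 23/9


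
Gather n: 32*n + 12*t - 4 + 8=32*n + 12*t + 4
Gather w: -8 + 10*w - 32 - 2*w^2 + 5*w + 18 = -2*w^2 + 15*w - 22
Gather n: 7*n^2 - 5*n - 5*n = 7*n^2 - 10*n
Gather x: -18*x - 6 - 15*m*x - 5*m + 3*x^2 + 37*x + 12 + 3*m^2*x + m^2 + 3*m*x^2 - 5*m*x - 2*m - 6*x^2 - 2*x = m^2 - 7*m + x^2*(3*m - 3) + x*(3*m^2 - 20*m + 17) + 6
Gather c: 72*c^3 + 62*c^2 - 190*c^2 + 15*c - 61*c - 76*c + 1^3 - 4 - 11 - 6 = 72*c^3 - 128*c^2 - 122*c - 20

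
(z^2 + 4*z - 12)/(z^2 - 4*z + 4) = (z + 6)/(z - 2)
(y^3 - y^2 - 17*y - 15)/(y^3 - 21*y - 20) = (y + 3)/(y + 4)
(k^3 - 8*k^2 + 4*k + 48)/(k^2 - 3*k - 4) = (k^2 - 4*k - 12)/(k + 1)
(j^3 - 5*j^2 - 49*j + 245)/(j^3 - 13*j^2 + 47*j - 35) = (j + 7)/(j - 1)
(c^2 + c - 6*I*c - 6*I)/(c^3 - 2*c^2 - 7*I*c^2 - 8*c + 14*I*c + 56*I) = (c^2 + c*(1 - 6*I) - 6*I)/(c^3 + c^2*(-2 - 7*I) + c*(-8 + 14*I) + 56*I)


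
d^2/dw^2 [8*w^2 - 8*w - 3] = 16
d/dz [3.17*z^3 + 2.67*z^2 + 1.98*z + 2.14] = 9.51*z^2 + 5.34*z + 1.98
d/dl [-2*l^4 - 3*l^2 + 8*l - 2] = -8*l^3 - 6*l + 8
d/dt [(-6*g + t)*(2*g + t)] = -4*g + 2*t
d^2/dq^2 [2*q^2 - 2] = 4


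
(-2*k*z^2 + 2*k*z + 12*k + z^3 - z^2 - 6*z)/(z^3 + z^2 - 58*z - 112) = (-2*k*z + 6*k + z^2 - 3*z)/(z^2 - z - 56)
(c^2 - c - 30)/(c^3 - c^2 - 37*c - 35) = (c - 6)/(c^2 - 6*c - 7)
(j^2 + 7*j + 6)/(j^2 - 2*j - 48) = (j + 1)/(j - 8)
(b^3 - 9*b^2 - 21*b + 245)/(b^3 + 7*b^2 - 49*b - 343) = (b^2 - 2*b - 35)/(b^2 + 14*b + 49)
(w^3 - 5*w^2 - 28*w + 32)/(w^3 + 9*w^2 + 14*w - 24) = (w - 8)/(w + 6)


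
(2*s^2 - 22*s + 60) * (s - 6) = 2*s^3 - 34*s^2 + 192*s - 360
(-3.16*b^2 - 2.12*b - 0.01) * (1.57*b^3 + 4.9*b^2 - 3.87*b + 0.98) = -4.9612*b^5 - 18.8124*b^4 + 1.8255*b^3 + 5.0586*b^2 - 2.0389*b - 0.0098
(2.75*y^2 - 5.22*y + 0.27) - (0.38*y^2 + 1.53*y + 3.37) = 2.37*y^2 - 6.75*y - 3.1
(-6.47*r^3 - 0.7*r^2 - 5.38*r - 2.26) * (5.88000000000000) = -38.0436*r^3 - 4.116*r^2 - 31.6344*r - 13.2888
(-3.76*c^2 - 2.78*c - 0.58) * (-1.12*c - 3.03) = 4.2112*c^3 + 14.5064*c^2 + 9.073*c + 1.7574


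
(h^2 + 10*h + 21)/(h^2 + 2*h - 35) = (h + 3)/(h - 5)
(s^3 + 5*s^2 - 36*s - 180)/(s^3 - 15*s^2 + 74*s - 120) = (s^2 + 11*s + 30)/(s^2 - 9*s + 20)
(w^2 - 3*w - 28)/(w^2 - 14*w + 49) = (w + 4)/(w - 7)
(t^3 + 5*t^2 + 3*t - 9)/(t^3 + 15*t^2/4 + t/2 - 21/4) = 4*(t + 3)/(4*t + 7)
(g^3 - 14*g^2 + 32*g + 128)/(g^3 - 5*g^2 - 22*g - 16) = (g - 8)/(g + 1)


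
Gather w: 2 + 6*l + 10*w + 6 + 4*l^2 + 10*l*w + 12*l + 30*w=4*l^2 + 18*l + w*(10*l + 40) + 8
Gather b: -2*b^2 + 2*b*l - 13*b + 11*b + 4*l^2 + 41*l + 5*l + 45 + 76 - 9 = -2*b^2 + b*(2*l - 2) + 4*l^2 + 46*l + 112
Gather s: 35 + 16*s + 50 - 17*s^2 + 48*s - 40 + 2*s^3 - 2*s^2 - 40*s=2*s^3 - 19*s^2 + 24*s + 45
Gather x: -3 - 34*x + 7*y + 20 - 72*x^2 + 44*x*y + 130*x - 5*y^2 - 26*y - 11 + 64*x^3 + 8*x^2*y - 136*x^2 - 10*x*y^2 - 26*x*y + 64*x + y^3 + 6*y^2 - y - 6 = 64*x^3 + x^2*(8*y - 208) + x*(-10*y^2 + 18*y + 160) + y^3 + y^2 - 20*y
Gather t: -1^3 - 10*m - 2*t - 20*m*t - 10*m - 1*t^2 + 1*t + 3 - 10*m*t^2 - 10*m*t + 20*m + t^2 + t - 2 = -10*m*t^2 - 30*m*t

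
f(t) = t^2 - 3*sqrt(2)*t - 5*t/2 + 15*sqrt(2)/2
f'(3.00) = -0.74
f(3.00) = -0.62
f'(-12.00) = -30.74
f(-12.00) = 235.52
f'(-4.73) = -16.20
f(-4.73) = 64.87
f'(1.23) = -4.28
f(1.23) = 3.83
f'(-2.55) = -11.84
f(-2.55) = 34.30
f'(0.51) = -5.72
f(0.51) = 7.43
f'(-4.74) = -16.22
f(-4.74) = 65.03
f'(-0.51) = -7.76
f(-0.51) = 14.31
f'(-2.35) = -11.44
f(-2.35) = 31.97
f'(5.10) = 3.46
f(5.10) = 2.23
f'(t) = 2*t - 3*sqrt(2) - 5/2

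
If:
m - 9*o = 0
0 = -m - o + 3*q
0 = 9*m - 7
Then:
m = 7/9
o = 7/81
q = 70/243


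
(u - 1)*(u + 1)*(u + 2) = u^3 + 2*u^2 - u - 2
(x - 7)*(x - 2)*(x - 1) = x^3 - 10*x^2 + 23*x - 14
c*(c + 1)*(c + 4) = c^3 + 5*c^2 + 4*c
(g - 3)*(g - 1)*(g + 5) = g^3 + g^2 - 17*g + 15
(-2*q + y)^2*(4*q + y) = 16*q^3 - 12*q^2*y + y^3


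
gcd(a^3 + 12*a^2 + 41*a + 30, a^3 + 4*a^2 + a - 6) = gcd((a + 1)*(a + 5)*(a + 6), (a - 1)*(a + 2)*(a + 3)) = 1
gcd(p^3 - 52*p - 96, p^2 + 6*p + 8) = p + 2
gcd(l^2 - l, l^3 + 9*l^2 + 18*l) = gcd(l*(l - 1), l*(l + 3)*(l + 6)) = l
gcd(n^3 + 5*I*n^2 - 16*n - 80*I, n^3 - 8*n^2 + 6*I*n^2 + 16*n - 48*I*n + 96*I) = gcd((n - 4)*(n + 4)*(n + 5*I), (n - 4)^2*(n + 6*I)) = n - 4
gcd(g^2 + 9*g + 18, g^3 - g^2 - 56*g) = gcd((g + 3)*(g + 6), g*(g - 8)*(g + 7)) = 1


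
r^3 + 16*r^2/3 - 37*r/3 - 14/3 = (r - 2)*(r + 1/3)*(r + 7)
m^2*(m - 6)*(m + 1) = m^4 - 5*m^3 - 6*m^2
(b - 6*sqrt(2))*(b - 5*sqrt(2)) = b^2 - 11*sqrt(2)*b + 60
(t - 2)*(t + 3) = t^2 + t - 6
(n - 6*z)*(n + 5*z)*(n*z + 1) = n^3*z - n^2*z^2 + n^2 - 30*n*z^3 - n*z - 30*z^2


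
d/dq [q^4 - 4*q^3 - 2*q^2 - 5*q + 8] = 4*q^3 - 12*q^2 - 4*q - 5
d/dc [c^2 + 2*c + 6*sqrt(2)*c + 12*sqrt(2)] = 2*c + 2 + 6*sqrt(2)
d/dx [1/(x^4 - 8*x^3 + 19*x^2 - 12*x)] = 2*(-2*x^3 + 12*x^2 - 19*x + 6)/(x^2*(x^3 - 8*x^2 + 19*x - 12)^2)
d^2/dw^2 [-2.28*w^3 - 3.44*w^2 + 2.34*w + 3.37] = -13.68*w - 6.88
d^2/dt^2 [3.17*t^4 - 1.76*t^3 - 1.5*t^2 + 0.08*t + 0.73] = 38.04*t^2 - 10.56*t - 3.0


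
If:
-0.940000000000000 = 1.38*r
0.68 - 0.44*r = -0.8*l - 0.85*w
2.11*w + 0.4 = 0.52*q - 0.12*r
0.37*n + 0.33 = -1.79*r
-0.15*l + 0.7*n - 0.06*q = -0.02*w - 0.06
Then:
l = -32.55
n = 2.40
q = 120.24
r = -0.68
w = 29.48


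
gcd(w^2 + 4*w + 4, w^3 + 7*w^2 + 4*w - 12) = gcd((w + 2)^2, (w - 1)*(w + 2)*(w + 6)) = w + 2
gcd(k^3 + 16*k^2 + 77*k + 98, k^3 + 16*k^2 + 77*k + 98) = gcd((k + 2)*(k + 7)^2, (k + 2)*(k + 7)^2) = k^3 + 16*k^2 + 77*k + 98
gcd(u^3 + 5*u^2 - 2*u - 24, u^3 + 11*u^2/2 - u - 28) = u^2 + 2*u - 8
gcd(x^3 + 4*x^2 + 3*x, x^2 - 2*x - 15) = x + 3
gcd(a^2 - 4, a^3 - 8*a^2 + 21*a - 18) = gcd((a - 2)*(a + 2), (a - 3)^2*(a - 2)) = a - 2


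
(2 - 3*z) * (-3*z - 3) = 9*z^2 + 3*z - 6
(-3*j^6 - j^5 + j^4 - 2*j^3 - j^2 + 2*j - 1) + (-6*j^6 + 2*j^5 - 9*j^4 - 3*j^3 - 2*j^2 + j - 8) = -9*j^6 + j^5 - 8*j^4 - 5*j^3 - 3*j^2 + 3*j - 9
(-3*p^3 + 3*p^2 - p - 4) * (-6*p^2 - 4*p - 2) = 18*p^5 - 6*p^4 + 22*p^2 + 18*p + 8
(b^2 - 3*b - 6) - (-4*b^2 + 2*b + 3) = 5*b^2 - 5*b - 9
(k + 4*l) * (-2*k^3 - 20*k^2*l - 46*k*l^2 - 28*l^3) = -2*k^4 - 28*k^3*l - 126*k^2*l^2 - 212*k*l^3 - 112*l^4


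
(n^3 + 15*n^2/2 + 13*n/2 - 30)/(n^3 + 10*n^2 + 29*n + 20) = (n - 3/2)/(n + 1)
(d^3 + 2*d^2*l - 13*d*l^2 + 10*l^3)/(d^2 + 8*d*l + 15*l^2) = (d^2 - 3*d*l + 2*l^2)/(d + 3*l)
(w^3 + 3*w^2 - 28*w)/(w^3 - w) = (w^2 + 3*w - 28)/(w^2 - 1)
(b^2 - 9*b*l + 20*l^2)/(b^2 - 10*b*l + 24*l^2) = (b - 5*l)/(b - 6*l)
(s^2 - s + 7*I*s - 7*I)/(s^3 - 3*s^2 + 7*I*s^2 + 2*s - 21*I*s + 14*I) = 1/(s - 2)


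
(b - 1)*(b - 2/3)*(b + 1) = b^3 - 2*b^2/3 - b + 2/3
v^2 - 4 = (v - 2)*(v + 2)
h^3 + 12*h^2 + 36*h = h*(h + 6)^2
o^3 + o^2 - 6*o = o*(o - 2)*(o + 3)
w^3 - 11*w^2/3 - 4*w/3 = w*(w - 4)*(w + 1/3)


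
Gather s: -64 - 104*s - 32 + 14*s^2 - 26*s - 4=14*s^2 - 130*s - 100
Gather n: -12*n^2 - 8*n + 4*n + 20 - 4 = -12*n^2 - 4*n + 16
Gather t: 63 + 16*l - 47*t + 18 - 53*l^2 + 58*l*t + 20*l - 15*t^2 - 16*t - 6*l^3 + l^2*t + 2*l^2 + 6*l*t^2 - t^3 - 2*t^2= -6*l^3 - 51*l^2 + 36*l - t^3 + t^2*(6*l - 17) + t*(l^2 + 58*l - 63) + 81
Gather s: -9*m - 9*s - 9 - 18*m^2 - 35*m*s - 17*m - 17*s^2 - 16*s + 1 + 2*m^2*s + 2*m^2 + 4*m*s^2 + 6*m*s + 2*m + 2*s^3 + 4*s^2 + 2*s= -16*m^2 - 24*m + 2*s^3 + s^2*(4*m - 13) + s*(2*m^2 - 29*m - 23) - 8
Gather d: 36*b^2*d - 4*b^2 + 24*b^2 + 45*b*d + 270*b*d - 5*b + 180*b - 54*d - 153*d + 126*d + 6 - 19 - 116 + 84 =20*b^2 + 175*b + d*(36*b^2 + 315*b - 81) - 45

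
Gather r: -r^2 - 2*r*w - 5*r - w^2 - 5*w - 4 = -r^2 + r*(-2*w - 5) - w^2 - 5*w - 4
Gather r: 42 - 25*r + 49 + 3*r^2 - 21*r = 3*r^2 - 46*r + 91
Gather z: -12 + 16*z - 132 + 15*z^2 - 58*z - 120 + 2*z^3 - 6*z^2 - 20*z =2*z^3 + 9*z^2 - 62*z - 264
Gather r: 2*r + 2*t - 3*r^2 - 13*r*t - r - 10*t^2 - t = -3*r^2 + r*(1 - 13*t) - 10*t^2 + t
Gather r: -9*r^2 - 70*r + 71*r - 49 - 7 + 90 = -9*r^2 + r + 34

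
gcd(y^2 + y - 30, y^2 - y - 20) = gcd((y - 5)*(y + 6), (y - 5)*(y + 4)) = y - 5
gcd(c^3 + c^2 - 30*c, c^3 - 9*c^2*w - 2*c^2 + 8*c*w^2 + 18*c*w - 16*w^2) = 1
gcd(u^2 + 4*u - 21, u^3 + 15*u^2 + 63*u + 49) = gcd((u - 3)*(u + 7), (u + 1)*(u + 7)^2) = u + 7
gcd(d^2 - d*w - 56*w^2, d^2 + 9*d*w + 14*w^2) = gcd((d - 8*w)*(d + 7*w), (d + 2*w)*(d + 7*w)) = d + 7*w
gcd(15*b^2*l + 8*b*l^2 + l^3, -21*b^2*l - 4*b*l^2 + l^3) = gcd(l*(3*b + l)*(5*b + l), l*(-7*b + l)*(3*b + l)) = 3*b*l + l^2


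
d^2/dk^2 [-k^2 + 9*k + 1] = -2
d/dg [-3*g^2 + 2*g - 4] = 2 - 6*g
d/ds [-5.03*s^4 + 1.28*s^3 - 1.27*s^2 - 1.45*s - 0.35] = -20.12*s^3 + 3.84*s^2 - 2.54*s - 1.45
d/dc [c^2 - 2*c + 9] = 2*c - 2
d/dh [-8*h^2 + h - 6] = 1 - 16*h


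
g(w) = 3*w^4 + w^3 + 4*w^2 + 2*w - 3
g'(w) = 12*w^3 + 3*w^2 + 8*w + 2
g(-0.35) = -3.21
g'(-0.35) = -0.95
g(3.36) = 469.18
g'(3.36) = 517.95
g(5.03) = 2155.93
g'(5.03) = 1645.31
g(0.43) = -1.22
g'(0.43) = 6.95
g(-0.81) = -1.24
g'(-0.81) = -8.89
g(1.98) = 70.51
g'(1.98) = 122.75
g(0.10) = -2.76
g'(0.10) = 2.84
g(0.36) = -1.66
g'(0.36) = 5.83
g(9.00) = 20751.00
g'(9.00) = 9065.00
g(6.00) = 4257.00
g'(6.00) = 2750.00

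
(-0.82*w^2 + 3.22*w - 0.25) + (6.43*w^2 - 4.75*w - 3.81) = 5.61*w^2 - 1.53*w - 4.06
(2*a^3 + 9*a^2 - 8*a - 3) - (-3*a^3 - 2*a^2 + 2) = 5*a^3 + 11*a^2 - 8*a - 5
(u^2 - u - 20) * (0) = 0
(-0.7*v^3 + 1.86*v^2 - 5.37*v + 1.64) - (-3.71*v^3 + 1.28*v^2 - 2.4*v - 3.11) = 3.01*v^3 + 0.58*v^2 - 2.97*v + 4.75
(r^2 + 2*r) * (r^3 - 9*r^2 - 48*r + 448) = r^5 - 7*r^4 - 66*r^3 + 352*r^2 + 896*r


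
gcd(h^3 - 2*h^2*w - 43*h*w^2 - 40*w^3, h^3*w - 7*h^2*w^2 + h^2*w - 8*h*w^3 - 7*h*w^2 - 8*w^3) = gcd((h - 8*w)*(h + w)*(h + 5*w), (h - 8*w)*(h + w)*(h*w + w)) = -h^2 + 7*h*w + 8*w^2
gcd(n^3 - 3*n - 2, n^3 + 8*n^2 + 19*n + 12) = n + 1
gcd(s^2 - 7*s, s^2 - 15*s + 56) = s - 7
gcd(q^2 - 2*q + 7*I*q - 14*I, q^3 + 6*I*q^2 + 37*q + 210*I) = q + 7*I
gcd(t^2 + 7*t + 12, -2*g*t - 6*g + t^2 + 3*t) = t + 3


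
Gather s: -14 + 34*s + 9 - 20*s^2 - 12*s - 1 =-20*s^2 + 22*s - 6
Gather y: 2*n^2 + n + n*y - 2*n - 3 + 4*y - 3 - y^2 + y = 2*n^2 - n - y^2 + y*(n + 5) - 6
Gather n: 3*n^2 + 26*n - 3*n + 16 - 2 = 3*n^2 + 23*n + 14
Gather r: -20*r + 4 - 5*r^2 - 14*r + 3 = -5*r^2 - 34*r + 7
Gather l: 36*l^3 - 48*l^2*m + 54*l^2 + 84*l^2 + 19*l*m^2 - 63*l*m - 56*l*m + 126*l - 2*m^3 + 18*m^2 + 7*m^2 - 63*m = 36*l^3 + l^2*(138 - 48*m) + l*(19*m^2 - 119*m + 126) - 2*m^3 + 25*m^2 - 63*m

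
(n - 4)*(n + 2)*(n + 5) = n^3 + 3*n^2 - 18*n - 40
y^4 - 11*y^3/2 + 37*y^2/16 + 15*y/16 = y*(y - 5)*(y - 3/4)*(y + 1/4)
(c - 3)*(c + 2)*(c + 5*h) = c^3 + 5*c^2*h - c^2 - 5*c*h - 6*c - 30*h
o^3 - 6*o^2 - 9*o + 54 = (o - 6)*(o - 3)*(o + 3)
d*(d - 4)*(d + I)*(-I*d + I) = -I*d^4 + d^3 + 5*I*d^3 - 5*d^2 - 4*I*d^2 + 4*d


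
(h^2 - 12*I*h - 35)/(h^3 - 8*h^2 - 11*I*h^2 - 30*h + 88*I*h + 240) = (h - 7*I)/(h^2 + h*(-8 - 6*I) + 48*I)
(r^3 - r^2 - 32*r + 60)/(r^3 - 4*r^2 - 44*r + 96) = (r - 5)/(r - 8)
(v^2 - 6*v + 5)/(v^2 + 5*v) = (v^2 - 6*v + 5)/(v*(v + 5))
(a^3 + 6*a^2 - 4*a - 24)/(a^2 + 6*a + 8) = (a^2 + 4*a - 12)/(a + 4)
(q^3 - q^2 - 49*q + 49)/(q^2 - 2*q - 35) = (q^2 + 6*q - 7)/(q + 5)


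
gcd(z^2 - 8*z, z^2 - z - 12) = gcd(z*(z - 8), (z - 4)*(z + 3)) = 1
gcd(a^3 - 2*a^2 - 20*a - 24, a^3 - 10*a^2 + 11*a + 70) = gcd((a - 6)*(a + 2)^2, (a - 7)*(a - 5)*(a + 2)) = a + 2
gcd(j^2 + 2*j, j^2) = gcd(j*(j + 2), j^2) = j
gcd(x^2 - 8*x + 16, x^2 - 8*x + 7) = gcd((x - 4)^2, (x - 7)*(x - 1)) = 1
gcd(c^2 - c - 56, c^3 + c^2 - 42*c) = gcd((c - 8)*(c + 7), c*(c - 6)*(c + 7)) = c + 7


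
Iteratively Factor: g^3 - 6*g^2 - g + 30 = (g + 2)*(g^2 - 8*g + 15) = (g - 3)*(g + 2)*(g - 5)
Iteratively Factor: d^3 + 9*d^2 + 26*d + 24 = (d + 3)*(d^2 + 6*d + 8) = (d + 3)*(d + 4)*(d + 2)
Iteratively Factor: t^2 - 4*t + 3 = (t - 1)*(t - 3)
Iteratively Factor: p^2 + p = (p)*(p + 1)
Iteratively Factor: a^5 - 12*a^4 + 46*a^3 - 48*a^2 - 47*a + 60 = (a - 3)*(a^4 - 9*a^3 + 19*a^2 + 9*a - 20) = (a - 4)*(a - 3)*(a^3 - 5*a^2 - a + 5) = (a - 4)*(a - 3)*(a + 1)*(a^2 - 6*a + 5) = (a - 5)*(a - 4)*(a - 3)*(a + 1)*(a - 1)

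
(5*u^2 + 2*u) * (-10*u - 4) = -50*u^3 - 40*u^2 - 8*u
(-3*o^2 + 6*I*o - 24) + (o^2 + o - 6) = -2*o^2 + o + 6*I*o - 30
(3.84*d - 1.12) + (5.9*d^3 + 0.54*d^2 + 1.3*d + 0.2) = 5.9*d^3 + 0.54*d^2 + 5.14*d - 0.92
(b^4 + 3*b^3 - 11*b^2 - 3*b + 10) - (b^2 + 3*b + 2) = b^4 + 3*b^3 - 12*b^2 - 6*b + 8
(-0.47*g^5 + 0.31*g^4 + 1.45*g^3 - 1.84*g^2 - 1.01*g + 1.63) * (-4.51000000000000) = 2.1197*g^5 - 1.3981*g^4 - 6.5395*g^3 + 8.2984*g^2 + 4.5551*g - 7.3513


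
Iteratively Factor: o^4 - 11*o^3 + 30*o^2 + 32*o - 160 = (o - 4)*(o^3 - 7*o^2 + 2*o + 40) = (o - 5)*(o - 4)*(o^2 - 2*o - 8) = (o - 5)*(o - 4)^2*(o + 2)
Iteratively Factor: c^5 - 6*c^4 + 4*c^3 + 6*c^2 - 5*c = (c - 1)*(c^4 - 5*c^3 - c^2 + 5*c) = (c - 5)*(c - 1)*(c^3 - c) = (c - 5)*(c - 1)^2*(c^2 + c) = (c - 5)*(c - 1)^2*(c + 1)*(c)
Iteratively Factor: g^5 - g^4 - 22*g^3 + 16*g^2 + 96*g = (g - 4)*(g^4 + 3*g^3 - 10*g^2 - 24*g) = (g - 4)*(g + 4)*(g^3 - g^2 - 6*g) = (g - 4)*(g - 3)*(g + 4)*(g^2 + 2*g) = g*(g - 4)*(g - 3)*(g + 4)*(g + 2)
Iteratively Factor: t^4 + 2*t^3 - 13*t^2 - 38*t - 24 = (t + 3)*(t^3 - t^2 - 10*t - 8) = (t + 1)*(t + 3)*(t^2 - 2*t - 8) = (t - 4)*(t + 1)*(t + 3)*(t + 2)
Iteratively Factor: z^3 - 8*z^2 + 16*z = (z - 4)*(z^2 - 4*z) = z*(z - 4)*(z - 4)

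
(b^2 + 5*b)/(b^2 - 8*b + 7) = b*(b + 5)/(b^2 - 8*b + 7)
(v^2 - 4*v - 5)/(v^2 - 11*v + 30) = (v + 1)/(v - 6)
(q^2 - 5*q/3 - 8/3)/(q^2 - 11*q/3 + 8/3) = (q + 1)/(q - 1)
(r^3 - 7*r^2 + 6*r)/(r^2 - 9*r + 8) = r*(r - 6)/(r - 8)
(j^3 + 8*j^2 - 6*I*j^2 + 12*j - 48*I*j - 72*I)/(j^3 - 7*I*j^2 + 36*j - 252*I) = (j^2 + 8*j + 12)/(j^2 - I*j + 42)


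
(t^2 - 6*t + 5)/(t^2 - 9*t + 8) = (t - 5)/(t - 8)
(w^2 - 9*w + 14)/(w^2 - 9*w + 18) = (w^2 - 9*w + 14)/(w^2 - 9*w + 18)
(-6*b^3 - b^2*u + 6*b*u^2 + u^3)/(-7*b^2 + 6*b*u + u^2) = (6*b^2 + 7*b*u + u^2)/(7*b + u)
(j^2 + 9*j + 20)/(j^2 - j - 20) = (j + 5)/(j - 5)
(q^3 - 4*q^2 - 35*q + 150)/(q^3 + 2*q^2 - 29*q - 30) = (q - 5)/(q + 1)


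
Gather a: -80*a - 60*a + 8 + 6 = 14 - 140*a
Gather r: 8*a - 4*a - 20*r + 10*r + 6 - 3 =4*a - 10*r + 3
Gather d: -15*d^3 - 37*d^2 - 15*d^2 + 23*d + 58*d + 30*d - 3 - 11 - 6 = -15*d^3 - 52*d^2 + 111*d - 20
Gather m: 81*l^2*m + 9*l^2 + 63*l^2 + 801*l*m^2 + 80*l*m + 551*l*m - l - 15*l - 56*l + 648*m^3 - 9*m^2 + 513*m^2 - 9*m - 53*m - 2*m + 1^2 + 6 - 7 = 72*l^2 - 72*l + 648*m^3 + m^2*(801*l + 504) + m*(81*l^2 + 631*l - 64)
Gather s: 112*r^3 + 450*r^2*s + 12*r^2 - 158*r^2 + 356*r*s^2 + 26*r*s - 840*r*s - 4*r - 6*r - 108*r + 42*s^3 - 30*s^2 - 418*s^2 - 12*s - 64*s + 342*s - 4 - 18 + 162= 112*r^3 - 146*r^2 - 118*r + 42*s^3 + s^2*(356*r - 448) + s*(450*r^2 - 814*r + 266) + 140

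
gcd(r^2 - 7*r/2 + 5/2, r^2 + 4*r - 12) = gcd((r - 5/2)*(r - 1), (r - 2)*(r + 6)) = 1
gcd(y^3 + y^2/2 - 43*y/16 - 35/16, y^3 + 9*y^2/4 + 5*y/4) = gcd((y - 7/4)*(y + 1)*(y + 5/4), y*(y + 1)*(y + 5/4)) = y^2 + 9*y/4 + 5/4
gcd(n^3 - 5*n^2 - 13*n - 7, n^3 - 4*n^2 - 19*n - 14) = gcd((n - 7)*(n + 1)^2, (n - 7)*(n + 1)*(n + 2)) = n^2 - 6*n - 7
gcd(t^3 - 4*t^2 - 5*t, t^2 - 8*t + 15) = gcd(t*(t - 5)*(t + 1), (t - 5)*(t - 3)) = t - 5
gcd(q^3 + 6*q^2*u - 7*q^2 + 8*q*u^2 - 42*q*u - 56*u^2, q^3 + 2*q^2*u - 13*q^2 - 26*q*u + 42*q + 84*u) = q^2 + 2*q*u - 7*q - 14*u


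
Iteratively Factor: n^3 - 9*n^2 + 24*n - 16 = (n - 4)*(n^2 - 5*n + 4) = (n - 4)^2*(n - 1)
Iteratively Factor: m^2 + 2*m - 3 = (m - 1)*(m + 3)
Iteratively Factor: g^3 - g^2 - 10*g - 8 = (g + 1)*(g^2 - 2*g - 8) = (g - 4)*(g + 1)*(g + 2)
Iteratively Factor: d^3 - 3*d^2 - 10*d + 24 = (d - 4)*(d^2 + d - 6) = (d - 4)*(d - 2)*(d + 3)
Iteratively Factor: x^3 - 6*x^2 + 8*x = (x)*(x^2 - 6*x + 8) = x*(x - 4)*(x - 2)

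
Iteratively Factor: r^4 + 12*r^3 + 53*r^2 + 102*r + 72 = (r + 2)*(r^3 + 10*r^2 + 33*r + 36) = (r + 2)*(r + 3)*(r^2 + 7*r + 12) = (r + 2)*(r + 3)*(r + 4)*(r + 3)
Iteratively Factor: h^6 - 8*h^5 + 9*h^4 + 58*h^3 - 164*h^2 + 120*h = (h - 5)*(h^5 - 3*h^4 - 6*h^3 + 28*h^2 - 24*h) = h*(h - 5)*(h^4 - 3*h^3 - 6*h^2 + 28*h - 24) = h*(h - 5)*(h - 2)*(h^3 - h^2 - 8*h + 12) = h*(h - 5)*(h - 2)^2*(h^2 + h - 6) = h*(h - 5)*(h - 2)^2*(h + 3)*(h - 2)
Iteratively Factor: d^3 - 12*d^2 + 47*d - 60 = (d - 5)*(d^2 - 7*d + 12) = (d - 5)*(d - 4)*(d - 3)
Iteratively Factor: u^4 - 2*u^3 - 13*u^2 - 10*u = (u + 1)*(u^3 - 3*u^2 - 10*u) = (u - 5)*(u + 1)*(u^2 + 2*u) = (u - 5)*(u + 1)*(u + 2)*(u)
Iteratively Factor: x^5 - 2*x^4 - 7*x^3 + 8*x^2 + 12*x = (x)*(x^4 - 2*x^3 - 7*x^2 + 8*x + 12) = x*(x + 2)*(x^3 - 4*x^2 + x + 6) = x*(x + 1)*(x + 2)*(x^2 - 5*x + 6) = x*(x - 2)*(x + 1)*(x + 2)*(x - 3)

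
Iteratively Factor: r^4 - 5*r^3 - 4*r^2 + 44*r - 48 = (r + 3)*(r^3 - 8*r^2 + 20*r - 16) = (r - 2)*(r + 3)*(r^2 - 6*r + 8) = (r - 4)*(r - 2)*(r + 3)*(r - 2)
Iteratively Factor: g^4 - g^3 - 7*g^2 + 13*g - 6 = (g - 2)*(g^3 + g^2 - 5*g + 3) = (g - 2)*(g - 1)*(g^2 + 2*g - 3) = (g - 2)*(g - 1)*(g + 3)*(g - 1)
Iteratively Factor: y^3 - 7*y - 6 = (y + 1)*(y^2 - y - 6) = (y + 1)*(y + 2)*(y - 3)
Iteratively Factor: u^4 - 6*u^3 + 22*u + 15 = (u + 1)*(u^3 - 7*u^2 + 7*u + 15) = (u + 1)^2*(u^2 - 8*u + 15) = (u - 5)*(u + 1)^2*(u - 3)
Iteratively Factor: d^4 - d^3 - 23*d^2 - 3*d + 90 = (d + 3)*(d^3 - 4*d^2 - 11*d + 30) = (d + 3)^2*(d^2 - 7*d + 10) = (d - 2)*(d + 3)^2*(d - 5)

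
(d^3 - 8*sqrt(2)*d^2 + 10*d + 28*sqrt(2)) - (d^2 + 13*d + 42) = d^3 - 8*sqrt(2)*d^2 - d^2 - 3*d - 42 + 28*sqrt(2)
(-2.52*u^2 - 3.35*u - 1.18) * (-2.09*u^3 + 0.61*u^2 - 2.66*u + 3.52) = 5.2668*u^5 + 5.4643*u^4 + 7.1259*u^3 - 0.679199999999998*u^2 - 8.6532*u - 4.1536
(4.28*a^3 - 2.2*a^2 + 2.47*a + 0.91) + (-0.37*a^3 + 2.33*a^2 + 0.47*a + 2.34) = 3.91*a^3 + 0.13*a^2 + 2.94*a + 3.25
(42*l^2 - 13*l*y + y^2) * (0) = 0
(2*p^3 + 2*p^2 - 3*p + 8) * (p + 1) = 2*p^4 + 4*p^3 - p^2 + 5*p + 8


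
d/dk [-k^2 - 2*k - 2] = -2*k - 2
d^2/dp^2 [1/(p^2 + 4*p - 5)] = 2*(-p^2 - 4*p + 4*(p + 2)^2 + 5)/(p^2 + 4*p - 5)^3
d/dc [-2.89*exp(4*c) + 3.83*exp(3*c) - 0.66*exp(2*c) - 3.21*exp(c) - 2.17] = (-11.56*exp(3*c) + 11.49*exp(2*c) - 1.32*exp(c) - 3.21)*exp(c)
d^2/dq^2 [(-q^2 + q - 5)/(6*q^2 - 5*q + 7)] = 2*(6*q^3 - 414*q^2 + 324*q + 71)/(216*q^6 - 540*q^5 + 1206*q^4 - 1385*q^3 + 1407*q^2 - 735*q + 343)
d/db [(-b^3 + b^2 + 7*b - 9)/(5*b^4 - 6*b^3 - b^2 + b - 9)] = (5*b^6 - 10*b^5 - 98*b^4 + 262*b^3 - 127*b^2 - 36*b - 54)/(25*b^8 - 60*b^7 + 26*b^6 + 22*b^5 - 101*b^4 + 106*b^3 + 19*b^2 - 18*b + 81)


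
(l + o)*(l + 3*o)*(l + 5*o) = l^3 + 9*l^2*o + 23*l*o^2 + 15*o^3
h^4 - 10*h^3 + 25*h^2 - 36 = (h - 6)*(h - 3)*(h - 2)*(h + 1)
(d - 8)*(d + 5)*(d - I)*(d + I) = d^4 - 3*d^3 - 39*d^2 - 3*d - 40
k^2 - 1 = (k - 1)*(k + 1)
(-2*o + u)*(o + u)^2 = -2*o^3 - 3*o^2*u + u^3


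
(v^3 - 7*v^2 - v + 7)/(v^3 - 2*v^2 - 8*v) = (-v^3 + 7*v^2 + v - 7)/(v*(-v^2 + 2*v + 8))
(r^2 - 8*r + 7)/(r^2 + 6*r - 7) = (r - 7)/(r + 7)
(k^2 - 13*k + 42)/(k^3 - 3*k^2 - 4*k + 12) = (k^2 - 13*k + 42)/(k^3 - 3*k^2 - 4*k + 12)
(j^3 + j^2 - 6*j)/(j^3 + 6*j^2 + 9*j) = (j - 2)/(j + 3)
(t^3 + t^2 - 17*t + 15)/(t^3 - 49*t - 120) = (t^2 - 4*t + 3)/(t^2 - 5*t - 24)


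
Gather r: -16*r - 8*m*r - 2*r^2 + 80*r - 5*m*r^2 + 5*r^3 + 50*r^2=5*r^3 + r^2*(48 - 5*m) + r*(64 - 8*m)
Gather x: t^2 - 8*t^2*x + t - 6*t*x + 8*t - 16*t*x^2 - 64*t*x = t^2 - 16*t*x^2 + 9*t + x*(-8*t^2 - 70*t)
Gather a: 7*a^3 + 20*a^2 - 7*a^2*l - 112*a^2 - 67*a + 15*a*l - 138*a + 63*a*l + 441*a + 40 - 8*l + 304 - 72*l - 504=7*a^3 + a^2*(-7*l - 92) + a*(78*l + 236) - 80*l - 160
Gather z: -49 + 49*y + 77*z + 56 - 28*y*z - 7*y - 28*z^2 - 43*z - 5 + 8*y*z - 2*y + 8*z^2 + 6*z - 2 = 40*y - 20*z^2 + z*(40 - 20*y)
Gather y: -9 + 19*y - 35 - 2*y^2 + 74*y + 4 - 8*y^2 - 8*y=-10*y^2 + 85*y - 40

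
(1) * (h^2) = h^2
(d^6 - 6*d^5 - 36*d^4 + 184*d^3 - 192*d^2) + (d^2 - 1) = d^6 - 6*d^5 - 36*d^4 + 184*d^3 - 191*d^2 - 1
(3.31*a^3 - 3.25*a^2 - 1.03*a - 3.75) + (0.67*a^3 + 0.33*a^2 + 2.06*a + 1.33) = 3.98*a^3 - 2.92*a^2 + 1.03*a - 2.42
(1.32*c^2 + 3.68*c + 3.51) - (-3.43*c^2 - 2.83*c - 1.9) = 4.75*c^2 + 6.51*c + 5.41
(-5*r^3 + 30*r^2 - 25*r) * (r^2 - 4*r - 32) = -5*r^5 + 50*r^4 + 15*r^3 - 860*r^2 + 800*r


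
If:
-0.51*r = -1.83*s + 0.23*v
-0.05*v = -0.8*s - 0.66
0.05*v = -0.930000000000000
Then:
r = 1.26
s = -1.99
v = -18.60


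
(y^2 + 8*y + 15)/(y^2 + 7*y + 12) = (y + 5)/(y + 4)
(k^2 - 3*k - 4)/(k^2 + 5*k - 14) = (k^2 - 3*k - 4)/(k^2 + 5*k - 14)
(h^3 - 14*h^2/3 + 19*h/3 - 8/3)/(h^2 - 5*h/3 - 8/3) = (h^2 - 2*h + 1)/(h + 1)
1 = 1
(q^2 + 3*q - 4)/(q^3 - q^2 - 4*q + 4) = (q + 4)/(q^2 - 4)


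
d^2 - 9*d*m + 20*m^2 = (d - 5*m)*(d - 4*m)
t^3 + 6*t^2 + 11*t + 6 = (t + 1)*(t + 2)*(t + 3)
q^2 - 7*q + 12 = (q - 4)*(q - 3)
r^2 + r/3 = r*(r + 1/3)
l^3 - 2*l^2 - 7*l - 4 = (l - 4)*(l + 1)^2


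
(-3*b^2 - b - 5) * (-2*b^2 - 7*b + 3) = 6*b^4 + 23*b^3 + 8*b^2 + 32*b - 15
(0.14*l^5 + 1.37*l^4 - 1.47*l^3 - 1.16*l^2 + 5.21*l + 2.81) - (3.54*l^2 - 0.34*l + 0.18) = 0.14*l^5 + 1.37*l^4 - 1.47*l^3 - 4.7*l^2 + 5.55*l + 2.63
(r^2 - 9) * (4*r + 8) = 4*r^3 + 8*r^2 - 36*r - 72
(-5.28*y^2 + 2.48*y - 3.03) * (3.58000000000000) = -18.9024*y^2 + 8.8784*y - 10.8474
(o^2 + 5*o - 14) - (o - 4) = o^2 + 4*o - 10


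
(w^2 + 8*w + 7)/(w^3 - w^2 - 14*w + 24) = (w^2 + 8*w + 7)/(w^3 - w^2 - 14*w + 24)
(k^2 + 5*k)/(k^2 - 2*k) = (k + 5)/(k - 2)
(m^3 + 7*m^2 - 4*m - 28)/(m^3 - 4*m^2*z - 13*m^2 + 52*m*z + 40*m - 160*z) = (m^3 + 7*m^2 - 4*m - 28)/(m^3 - 4*m^2*z - 13*m^2 + 52*m*z + 40*m - 160*z)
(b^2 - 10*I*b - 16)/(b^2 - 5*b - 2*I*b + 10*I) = (b - 8*I)/(b - 5)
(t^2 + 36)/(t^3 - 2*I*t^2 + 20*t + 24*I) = (t + 6*I)/(t^2 + 4*I*t - 4)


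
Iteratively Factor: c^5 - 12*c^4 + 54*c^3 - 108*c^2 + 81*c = (c - 3)*(c^4 - 9*c^3 + 27*c^2 - 27*c) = (c - 3)^2*(c^3 - 6*c^2 + 9*c) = c*(c - 3)^2*(c^2 - 6*c + 9) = c*(c - 3)^3*(c - 3)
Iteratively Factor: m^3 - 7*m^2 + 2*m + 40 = (m - 4)*(m^2 - 3*m - 10) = (m - 5)*(m - 4)*(m + 2)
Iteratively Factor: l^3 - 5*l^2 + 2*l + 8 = (l - 4)*(l^2 - l - 2) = (l - 4)*(l + 1)*(l - 2)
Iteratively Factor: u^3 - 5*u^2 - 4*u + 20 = (u + 2)*(u^2 - 7*u + 10) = (u - 5)*(u + 2)*(u - 2)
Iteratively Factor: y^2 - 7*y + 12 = (y - 3)*(y - 4)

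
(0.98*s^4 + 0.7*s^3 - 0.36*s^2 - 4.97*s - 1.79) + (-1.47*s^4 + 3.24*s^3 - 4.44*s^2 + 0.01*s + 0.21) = -0.49*s^4 + 3.94*s^3 - 4.8*s^2 - 4.96*s - 1.58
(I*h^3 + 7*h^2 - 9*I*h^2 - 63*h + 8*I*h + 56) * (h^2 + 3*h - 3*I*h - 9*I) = I*h^5 + 10*h^4 - 6*I*h^4 - 60*h^3 - 40*I*h^3 - 190*h^2 + 150*I*h^2 + 240*h + 399*I*h - 504*I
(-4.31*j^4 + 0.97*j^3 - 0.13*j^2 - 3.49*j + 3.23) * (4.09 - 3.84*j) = 16.5504*j^5 - 21.3527*j^4 + 4.4665*j^3 + 12.8699*j^2 - 26.6773*j + 13.2107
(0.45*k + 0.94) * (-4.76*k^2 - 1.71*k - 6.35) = -2.142*k^3 - 5.2439*k^2 - 4.4649*k - 5.969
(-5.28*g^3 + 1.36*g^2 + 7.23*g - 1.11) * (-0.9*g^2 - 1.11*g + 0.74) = 4.752*g^5 + 4.6368*g^4 - 11.9238*g^3 - 6.0199*g^2 + 6.5823*g - 0.8214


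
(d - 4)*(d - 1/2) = d^2 - 9*d/2 + 2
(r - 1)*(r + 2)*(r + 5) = r^3 + 6*r^2 + 3*r - 10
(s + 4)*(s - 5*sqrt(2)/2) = s^2 - 5*sqrt(2)*s/2 + 4*s - 10*sqrt(2)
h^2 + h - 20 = (h - 4)*(h + 5)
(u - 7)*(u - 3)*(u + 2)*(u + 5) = u^4 - 3*u^3 - 39*u^2 + 47*u + 210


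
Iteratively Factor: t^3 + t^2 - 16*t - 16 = (t + 1)*(t^2 - 16) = (t - 4)*(t + 1)*(t + 4)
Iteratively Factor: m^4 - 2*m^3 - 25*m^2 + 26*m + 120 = (m - 3)*(m^3 + m^2 - 22*m - 40) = (m - 5)*(m - 3)*(m^2 + 6*m + 8) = (m - 5)*(m - 3)*(m + 2)*(m + 4)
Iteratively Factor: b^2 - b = (b)*(b - 1)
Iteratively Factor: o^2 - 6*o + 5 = (o - 1)*(o - 5)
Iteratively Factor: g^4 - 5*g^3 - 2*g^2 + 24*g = (g - 4)*(g^3 - g^2 - 6*g) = g*(g - 4)*(g^2 - g - 6) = g*(g - 4)*(g + 2)*(g - 3)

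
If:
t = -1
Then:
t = -1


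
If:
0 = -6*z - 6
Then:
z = -1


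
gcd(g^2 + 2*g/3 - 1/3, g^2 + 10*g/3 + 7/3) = g + 1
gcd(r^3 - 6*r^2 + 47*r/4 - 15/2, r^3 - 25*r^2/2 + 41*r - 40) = r^2 - 9*r/2 + 5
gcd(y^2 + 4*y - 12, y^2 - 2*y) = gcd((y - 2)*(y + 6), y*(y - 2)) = y - 2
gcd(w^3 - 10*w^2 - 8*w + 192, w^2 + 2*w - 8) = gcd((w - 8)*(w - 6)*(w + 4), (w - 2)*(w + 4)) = w + 4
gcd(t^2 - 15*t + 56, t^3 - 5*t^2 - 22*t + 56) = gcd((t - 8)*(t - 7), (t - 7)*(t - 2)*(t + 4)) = t - 7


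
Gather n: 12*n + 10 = 12*n + 10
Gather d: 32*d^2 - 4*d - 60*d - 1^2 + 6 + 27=32*d^2 - 64*d + 32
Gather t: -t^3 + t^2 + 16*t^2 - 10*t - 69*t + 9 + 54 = -t^3 + 17*t^2 - 79*t + 63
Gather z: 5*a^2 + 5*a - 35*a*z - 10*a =5*a^2 - 35*a*z - 5*a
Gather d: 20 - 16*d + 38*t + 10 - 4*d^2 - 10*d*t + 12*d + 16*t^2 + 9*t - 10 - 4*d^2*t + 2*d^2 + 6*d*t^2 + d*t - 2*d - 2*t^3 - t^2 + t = d^2*(-4*t - 2) + d*(6*t^2 - 9*t - 6) - 2*t^3 + 15*t^2 + 48*t + 20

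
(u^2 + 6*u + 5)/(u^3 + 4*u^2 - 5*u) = (u + 1)/(u*(u - 1))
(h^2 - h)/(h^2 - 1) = h/(h + 1)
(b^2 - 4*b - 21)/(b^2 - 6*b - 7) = (b + 3)/(b + 1)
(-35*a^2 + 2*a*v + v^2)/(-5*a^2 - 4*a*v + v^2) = (7*a + v)/(a + v)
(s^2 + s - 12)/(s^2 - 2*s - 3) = (s + 4)/(s + 1)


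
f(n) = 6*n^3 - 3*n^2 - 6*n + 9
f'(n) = 18*n^2 - 6*n - 6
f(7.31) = 2148.54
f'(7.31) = 911.99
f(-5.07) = -819.64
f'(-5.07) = 487.11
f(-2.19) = -55.27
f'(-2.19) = 93.47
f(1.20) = 7.85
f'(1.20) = 12.72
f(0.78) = 5.34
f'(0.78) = 0.27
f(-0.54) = 10.42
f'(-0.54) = 2.49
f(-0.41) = 10.54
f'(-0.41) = -0.51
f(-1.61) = -14.16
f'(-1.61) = 50.32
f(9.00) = 4086.00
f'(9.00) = 1398.00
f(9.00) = 4086.00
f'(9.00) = 1398.00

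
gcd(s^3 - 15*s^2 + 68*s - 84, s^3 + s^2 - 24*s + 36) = s - 2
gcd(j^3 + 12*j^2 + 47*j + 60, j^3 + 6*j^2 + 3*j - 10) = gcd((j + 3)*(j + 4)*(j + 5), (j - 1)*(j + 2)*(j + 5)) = j + 5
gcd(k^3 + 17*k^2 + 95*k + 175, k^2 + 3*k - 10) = k + 5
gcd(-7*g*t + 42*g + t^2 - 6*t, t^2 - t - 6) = 1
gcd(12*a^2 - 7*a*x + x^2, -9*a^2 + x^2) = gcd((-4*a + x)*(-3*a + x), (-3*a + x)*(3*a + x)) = -3*a + x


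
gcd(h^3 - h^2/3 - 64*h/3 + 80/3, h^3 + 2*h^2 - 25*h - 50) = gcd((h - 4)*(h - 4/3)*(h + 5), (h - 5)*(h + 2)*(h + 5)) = h + 5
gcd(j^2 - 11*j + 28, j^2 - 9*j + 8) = 1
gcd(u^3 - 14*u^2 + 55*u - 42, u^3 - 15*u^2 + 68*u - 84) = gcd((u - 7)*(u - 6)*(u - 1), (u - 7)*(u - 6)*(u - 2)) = u^2 - 13*u + 42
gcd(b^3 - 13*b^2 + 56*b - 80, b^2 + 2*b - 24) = b - 4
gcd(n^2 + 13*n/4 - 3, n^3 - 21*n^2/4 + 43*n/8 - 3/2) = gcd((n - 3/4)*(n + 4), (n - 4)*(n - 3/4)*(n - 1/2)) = n - 3/4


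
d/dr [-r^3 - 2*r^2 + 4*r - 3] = -3*r^2 - 4*r + 4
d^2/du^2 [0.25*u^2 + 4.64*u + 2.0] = 0.500000000000000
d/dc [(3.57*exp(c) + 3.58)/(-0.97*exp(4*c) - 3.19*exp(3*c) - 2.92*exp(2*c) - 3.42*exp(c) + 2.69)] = (10.3887*exp(4*c) + 36.667*exp(3*c) + 44.685*exp(2*c) + 20.9072*exp(c) + 21.8469)*exp(c)/(0.9409*exp(8*c) + 6.1886*exp(7*c) + 15.8409*exp(6*c) + 25.2644*exp(5*c) + 25.1274*exp(4*c) + 2.8106*exp(3*c) - 4.0132*exp(2*c) - 18.3996*exp(c) + 7.2361)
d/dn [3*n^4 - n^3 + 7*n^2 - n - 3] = 12*n^3 - 3*n^2 + 14*n - 1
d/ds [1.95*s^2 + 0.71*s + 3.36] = 3.9*s + 0.71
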